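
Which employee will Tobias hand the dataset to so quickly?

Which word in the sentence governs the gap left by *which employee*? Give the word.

to

In situ: Tobias will hand the dataset to which employee so quickly.
The filler 'which employee' is interpreted as the object of the preposition 'to' (recipient of 'hand'). Fronting leaves a gap immediately after 'to':
Which employee will Tobias hand the dataset to ___ so quickly?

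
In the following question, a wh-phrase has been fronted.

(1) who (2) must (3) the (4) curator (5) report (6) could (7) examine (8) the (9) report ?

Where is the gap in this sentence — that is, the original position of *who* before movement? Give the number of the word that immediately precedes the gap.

Before movement: The curator must report who could examine the report.
'who' is the subject of the clause embedded under 'report'. It moves to the left edge, and the trace sits right after 'report':
Who must the curator report ___ could examine the report?
'report' is word 5.

5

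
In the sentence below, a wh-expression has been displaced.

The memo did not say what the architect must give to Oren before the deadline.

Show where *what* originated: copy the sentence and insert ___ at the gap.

Pre-movement form: The architect must give what to Oren before the deadline.
The filler 'what' is interpreted as the direct object of 'give'. The gap is right after 'give'.

The memo did not say what the architect must give ___ to Oren before the deadline.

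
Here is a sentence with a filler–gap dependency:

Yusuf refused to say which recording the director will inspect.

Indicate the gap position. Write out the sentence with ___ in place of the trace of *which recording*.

In situ: The director will inspect which recording.
'which recording' is the direct object of 'inspect'. The gap is right after 'inspect'.

Yusuf refused to say which recording the director will inspect ___.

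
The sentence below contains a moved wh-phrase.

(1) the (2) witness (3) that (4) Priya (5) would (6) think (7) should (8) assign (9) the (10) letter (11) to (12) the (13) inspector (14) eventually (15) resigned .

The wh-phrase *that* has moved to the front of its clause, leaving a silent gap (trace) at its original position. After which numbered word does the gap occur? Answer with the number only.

'that' is the subject of the clause embedded under 'think'. Fronting leaves a gap immediately after 'think':
The witness that Priya would think ___ should assign the letter to the inspector eventually resigned.
'think' is word 6.

6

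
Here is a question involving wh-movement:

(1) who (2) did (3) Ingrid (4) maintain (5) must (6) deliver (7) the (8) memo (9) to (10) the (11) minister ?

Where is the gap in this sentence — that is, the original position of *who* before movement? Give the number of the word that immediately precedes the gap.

In situ: Ingrid did maintain who must deliver the memo to the minister.
The filler 'who' is interpreted as the subject of the clause embedded under 'maintain'. It moves to the left edge, and the trace sits right after 'maintain':
Who did Ingrid maintain ___ must deliver the memo to the minister?
'maintain' is word 4.

4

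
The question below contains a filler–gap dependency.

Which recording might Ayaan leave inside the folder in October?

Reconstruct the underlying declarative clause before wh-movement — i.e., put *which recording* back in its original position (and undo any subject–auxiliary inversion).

Ayaan might leave which recording inside the folder in October.

The filler 'which recording' is interpreted as the direct object of 'leave'. Fronting leaves a gap immediately after 'leave':
Which recording might Ayaan leave ___ inside the folder in October?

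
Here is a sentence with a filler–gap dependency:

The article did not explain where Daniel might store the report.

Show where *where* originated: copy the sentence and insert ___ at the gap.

The article did not explain where Daniel might store the report ___.

Pre-movement form: Daniel might store the report where.
The filler 'where' is interpreted as the locative complement of 'store'. The gap is right after 'report'.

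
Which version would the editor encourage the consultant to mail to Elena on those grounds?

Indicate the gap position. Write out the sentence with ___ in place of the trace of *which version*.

In situ: The editor would encourage the consultant to mail which version to Elena on those grounds.
'which version' functions as the direct object of 'mail'. The gap is right after 'mail'.

Which version would the editor encourage the consultant to mail ___ to Elena on those grounds?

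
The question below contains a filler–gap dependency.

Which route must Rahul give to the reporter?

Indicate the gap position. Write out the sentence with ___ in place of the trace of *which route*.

Underlying clause: Rahul must give which route to the reporter.
'which route' is the direct object of 'give'. The gap is right after 'give'.

Which route must Rahul give ___ to the reporter?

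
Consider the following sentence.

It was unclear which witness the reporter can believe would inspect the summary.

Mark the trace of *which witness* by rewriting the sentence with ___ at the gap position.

In situ: The reporter can believe which witness would inspect the summary.
'which witness' is the subject of the clause embedded under 'believe'. The gap is right after 'believe'.

It was unclear which witness the reporter can believe ___ would inspect the summary.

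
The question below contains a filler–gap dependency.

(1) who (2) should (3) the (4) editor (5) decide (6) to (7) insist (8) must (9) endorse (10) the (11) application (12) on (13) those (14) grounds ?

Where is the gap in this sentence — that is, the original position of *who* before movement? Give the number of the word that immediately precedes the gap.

7

Before movement: The editor should decide to insist who must endorse the application on those grounds.
'who' functions as the subject of the clause embedded under 'insist'. It moves to the left edge, and the trace sits right after 'insist':
Who should the editor decide to insist ___ must endorse the application on those grounds?
'insist' is word 7.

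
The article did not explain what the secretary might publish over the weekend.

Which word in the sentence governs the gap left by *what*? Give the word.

In situ: The secretary might publish what over the weekend.
The filler 'what' is interpreted as the direct object of 'publish'. Wh-movement fronts it, leaving a gap right after 'publish':
The article did not explain what the secretary might publish ___ over the weekend.

publish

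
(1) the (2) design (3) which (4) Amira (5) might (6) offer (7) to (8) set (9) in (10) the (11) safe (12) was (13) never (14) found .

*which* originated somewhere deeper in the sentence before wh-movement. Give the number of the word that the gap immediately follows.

8

The filler 'which' is interpreted as the direct object of 'set'. Wh-movement fronts it, leaving a gap right after 'set':
The design which Amira might offer to set ___ in the safe was never found.
'set' is word 8.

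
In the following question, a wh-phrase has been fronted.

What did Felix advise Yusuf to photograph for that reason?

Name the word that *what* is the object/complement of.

In situ: Felix did advise Yusuf to photograph what for that reason.
'what' is the direct object of 'photograph'. Fronting leaves a gap immediately after 'photograph':
What did Felix advise Yusuf to photograph ___ for that reason?

photograph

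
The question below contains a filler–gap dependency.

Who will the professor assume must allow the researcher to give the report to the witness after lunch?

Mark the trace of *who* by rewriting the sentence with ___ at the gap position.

Who will the professor assume ___ must allow the researcher to give the report to the witness after lunch?

Underlying clause: The professor will assume who must allow the researcher to give the report to the witness after lunch.
'who' is the subject of the clause embedded under 'assume'. The gap is right after 'assume'.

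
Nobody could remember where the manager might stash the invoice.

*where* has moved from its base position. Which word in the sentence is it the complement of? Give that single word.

stash

Underlying clause: The manager might stash the invoice where.
'where' is the locative complement of 'stash'. It moves to the left edge, and the trace sits right after 'invoice':
Nobody could remember where the manager might stash the invoice ___.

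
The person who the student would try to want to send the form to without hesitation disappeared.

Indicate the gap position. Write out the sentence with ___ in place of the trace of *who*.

The person who the student would try to want to send the form to ___ without hesitation disappeared.

'who' functions as the object of the preposition 'to' (recipient of 'send'). The gap is right after 'to'.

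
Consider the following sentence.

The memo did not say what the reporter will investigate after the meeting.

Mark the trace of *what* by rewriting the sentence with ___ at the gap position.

The memo did not say what the reporter will investigate ___ after the meeting.

In situ: The reporter will investigate what after the meeting.
'what' is the direct object of 'investigate'. The gap is right after 'investigate'.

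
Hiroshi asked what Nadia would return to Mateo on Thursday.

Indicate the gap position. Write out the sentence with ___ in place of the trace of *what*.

Hiroshi asked what Nadia would return ___ to Mateo on Thursday.

Before movement: Nadia would return what to Mateo on Thursday.
'what' is the direct object of 'return'. The gap is right after 'return'.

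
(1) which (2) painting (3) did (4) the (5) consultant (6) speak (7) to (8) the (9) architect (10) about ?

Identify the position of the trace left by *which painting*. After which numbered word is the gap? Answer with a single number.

10

Before movement: The consultant did speak to the architect about which painting.
'which painting' functions as the object of the preposition 'about'. Wh-movement fronts it, leaving a gap right after 'about':
Which painting did the consultant speak to the architect about ___?
'about' is word 10.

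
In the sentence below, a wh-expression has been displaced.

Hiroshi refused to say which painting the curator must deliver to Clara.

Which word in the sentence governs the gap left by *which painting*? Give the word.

deliver

In situ: The curator must deliver which painting to Clara.
'which painting' functions as the direct object of 'deliver'. Fronting leaves a gap immediately after 'deliver':
Hiroshi refused to say which painting the curator must deliver ___ to Clara.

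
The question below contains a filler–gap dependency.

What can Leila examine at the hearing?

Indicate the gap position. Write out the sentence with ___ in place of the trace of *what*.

In situ: Leila can examine what at the hearing.
'what' is the direct object of 'examine'. The gap is right after 'examine'.

What can Leila examine ___ at the hearing?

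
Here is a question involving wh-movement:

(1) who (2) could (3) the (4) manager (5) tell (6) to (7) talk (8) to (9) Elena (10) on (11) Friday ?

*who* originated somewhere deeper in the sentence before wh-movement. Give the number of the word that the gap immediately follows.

5

Before movement: The manager could tell who to talk to Elena on Friday.
'who' is the direct object of 'tell'. It moves to the left edge, and the trace sits right after 'tell':
Who could the manager tell ___ to talk to Elena on Friday?
'tell' is word 5.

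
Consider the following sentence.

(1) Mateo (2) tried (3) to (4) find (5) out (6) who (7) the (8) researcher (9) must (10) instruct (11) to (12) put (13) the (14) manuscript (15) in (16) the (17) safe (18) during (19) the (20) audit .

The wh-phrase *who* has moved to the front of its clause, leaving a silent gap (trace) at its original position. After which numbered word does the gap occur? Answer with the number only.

Underlying clause: The researcher must instruct who to put the manuscript in the safe during the audit.
'who' is the direct object of 'instruct'. Fronting leaves a gap immediately after 'instruct':
Mateo tried to find out who the researcher must instruct ___ to put the manuscript in the safe during the audit.
'instruct' is word 10.

10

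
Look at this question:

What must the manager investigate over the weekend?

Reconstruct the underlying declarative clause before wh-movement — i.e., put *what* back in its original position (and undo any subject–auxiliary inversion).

The manager must investigate what over the weekend.

The filler 'what' is interpreted as the direct object of 'investigate'. Wh-movement fronts it, leaving a gap right after 'investigate':
What must the manager investigate ___ over the weekend?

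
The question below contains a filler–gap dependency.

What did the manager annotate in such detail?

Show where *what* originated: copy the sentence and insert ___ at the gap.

Before movement: The manager did annotate what in such detail.
'what' functions as the direct object of 'annotate'. The gap is right after 'annotate'.

What did the manager annotate ___ in such detail?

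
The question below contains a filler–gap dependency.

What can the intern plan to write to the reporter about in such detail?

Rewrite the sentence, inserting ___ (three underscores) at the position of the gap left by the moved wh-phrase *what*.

Pre-movement form: The intern can plan to write to the reporter about what in such detail.
'what' functions as the object of the preposition 'about'. The gap is right after 'about'.

What can the intern plan to write to the reporter about ___ in such detail?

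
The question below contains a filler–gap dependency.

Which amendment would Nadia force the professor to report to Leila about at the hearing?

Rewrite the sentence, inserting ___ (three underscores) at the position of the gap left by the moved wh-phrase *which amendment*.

Which amendment would Nadia force the professor to report to Leila about ___ at the hearing?

In situ: Nadia would force the professor to report to Leila about which amendment at the hearing.
'which amendment' functions as the object of the preposition 'about'. The gap is right after 'about'.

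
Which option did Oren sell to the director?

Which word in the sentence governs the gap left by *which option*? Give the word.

Pre-movement form: Oren did sell which option to the director.
'which option' functions as the direct object of 'sell'. It moves to the left edge, and the trace sits right after 'sell':
Which option did Oren sell ___ to the director?

sell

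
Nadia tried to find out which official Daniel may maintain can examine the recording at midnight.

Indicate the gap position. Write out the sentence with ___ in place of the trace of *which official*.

Nadia tried to find out which official Daniel may maintain ___ can examine the recording at midnight.

Underlying clause: Daniel may maintain which official can examine the recording at midnight.
'which official' is the subject of the clause embedded under 'maintain'. The gap is right after 'maintain'.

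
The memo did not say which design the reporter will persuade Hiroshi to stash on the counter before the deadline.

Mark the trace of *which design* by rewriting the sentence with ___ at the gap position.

The memo did not say which design the reporter will persuade Hiroshi to stash ___ on the counter before the deadline.

Pre-movement form: The reporter will persuade Hiroshi to stash which design on the counter before the deadline.
'which design' is the direct object of 'stash'. The gap is right after 'stash'.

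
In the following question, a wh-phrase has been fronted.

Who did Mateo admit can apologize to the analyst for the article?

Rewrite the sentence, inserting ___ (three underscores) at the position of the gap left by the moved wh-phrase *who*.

Who did Mateo admit ___ can apologize to the analyst for the article?

Pre-movement form: Mateo did admit who can apologize to the analyst for the article.
The filler 'who' is interpreted as the subject of the clause embedded under 'admit'. The gap is right after 'admit'.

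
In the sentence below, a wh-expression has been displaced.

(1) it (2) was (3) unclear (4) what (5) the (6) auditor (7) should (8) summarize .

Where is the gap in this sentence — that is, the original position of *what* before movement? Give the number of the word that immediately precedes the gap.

8

Before movement: The auditor should summarize what.
'what' is the direct object of 'summarize'. It moves to the left edge, and the trace sits right after 'summarize':
It was unclear what the auditor should summarize ___.
'summarize' is word 8.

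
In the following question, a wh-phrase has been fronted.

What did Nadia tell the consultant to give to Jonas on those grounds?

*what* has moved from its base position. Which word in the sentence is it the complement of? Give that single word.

give

Pre-movement form: Nadia did tell the consultant to give what to Jonas on those grounds.
'what' is the direct object of 'give'. It moves to the left edge, and the trace sits right after 'give':
What did Nadia tell the consultant to give ___ to Jonas on those grounds?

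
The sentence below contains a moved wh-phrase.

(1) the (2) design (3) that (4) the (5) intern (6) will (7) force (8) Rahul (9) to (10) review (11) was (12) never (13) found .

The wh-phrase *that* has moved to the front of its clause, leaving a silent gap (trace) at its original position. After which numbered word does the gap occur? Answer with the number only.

10

The filler 'that' is interpreted as the direct object of 'review'. It moves to the left edge, and the trace sits right after 'review':
The design that the intern will force Rahul to review ___ was never found.
'review' is word 10.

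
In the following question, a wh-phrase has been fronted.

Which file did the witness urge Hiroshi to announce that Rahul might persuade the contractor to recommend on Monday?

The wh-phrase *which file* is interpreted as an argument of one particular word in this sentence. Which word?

recommend

In situ: The witness did urge Hiroshi to announce that Rahul might persuade the contractor to recommend which file on Monday.
The filler 'which file' is interpreted as the direct object of 'recommend'. It moves to the left edge, and the trace sits right after 'recommend':
Which file did the witness urge Hiroshi to announce that Rahul might persuade the contractor to recommend ___ on Monday?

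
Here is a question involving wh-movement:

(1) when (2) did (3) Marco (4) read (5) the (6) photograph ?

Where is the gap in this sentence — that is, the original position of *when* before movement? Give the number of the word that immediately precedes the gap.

6

Pre-movement form: Marco did read the photograph when.
'when' is the temporal adjunct. Fronting leaves a gap immediately after 'photograph':
When did Marco read the photograph ___?
'photograph' is word 6.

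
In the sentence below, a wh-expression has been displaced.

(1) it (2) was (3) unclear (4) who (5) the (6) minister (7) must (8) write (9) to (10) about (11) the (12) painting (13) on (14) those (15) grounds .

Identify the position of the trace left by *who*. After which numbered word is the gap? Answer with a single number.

In situ: The minister must write to who about the painting on those grounds.
The filler 'who' is interpreted as the object of the preposition 'to'. It moves to the left edge, and the trace sits right after 'to':
It was unclear who the minister must write to ___ about the painting on those grounds.
'to' is word 9.

9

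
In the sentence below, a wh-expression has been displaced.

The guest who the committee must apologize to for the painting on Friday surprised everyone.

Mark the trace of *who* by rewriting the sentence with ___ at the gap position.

The guest who the committee must apologize to ___ for the painting on Friday surprised everyone.

The filler 'who' is interpreted as the object of the preposition 'to'. The gap is right after 'to'.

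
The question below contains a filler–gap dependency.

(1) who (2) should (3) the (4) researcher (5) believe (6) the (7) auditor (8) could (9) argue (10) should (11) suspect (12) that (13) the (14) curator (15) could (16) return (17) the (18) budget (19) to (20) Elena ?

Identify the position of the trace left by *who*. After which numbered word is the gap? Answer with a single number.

Before movement: The researcher should believe the auditor could argue who should suspect that the curator could return the budget to Elena.
The filler 'who' is interpreted as the subject of the clause embedded under 'argue'. Wh-movement fronts it, leaving a gap right after 'argue':
Who should the researcher believe the auditor could argue ___ should suspect that the curator could return the budget to Elena?
'argue' is word 9.

9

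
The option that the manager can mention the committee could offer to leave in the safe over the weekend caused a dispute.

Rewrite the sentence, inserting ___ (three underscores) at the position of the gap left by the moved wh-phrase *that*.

'that' is the direct object of 'leave'. The gap is right after 'leave'.

The option that the manager can mention the committee could offer to leave ___ in the safe over the weekend caused a dispute.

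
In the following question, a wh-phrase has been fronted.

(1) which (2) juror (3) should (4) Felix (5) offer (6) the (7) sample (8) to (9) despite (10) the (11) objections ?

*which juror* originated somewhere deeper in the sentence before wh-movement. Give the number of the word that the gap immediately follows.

Underlying clause: Felix should offer the sample to which juror despite the objections.
'which juror' is the object of the preposition 'to' (recipient of 'offer'). It moves to the left edge, and the trace sits right after 'to':
Which juror should Felix offer the sample to ___ despite the objections?
'to' is word 8.

8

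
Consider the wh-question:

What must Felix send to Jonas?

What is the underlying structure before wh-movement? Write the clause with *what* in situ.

'what' functions as the direct object of 'send'. It moves to the left edge, and the trace sits right after 'send':
What must Felix send ___ to Jonas?

Felix must send what to Jonas.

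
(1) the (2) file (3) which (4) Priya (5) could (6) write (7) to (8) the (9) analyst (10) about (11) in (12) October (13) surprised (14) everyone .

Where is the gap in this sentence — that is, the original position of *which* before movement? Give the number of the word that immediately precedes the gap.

The filler 'which' is interpreted as the object of the preposition 'about'. Wh-movement fronts it, leaving a gap right after 'about':
The file which Priya could write to the analyst about ___ in October surprised everyone.
'about' is word 10.

10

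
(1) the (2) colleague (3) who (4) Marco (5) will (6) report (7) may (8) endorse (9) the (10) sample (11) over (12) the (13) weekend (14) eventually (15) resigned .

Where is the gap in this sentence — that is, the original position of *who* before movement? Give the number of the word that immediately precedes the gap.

6

'who' is the subject of the clause embedded under 'report'. Wh-movement fronts it, leaving a gap right after 'report':
The colleague who Marco will report ___ may endorse the sample over the weekend eventually resigned.
'report' is word 6.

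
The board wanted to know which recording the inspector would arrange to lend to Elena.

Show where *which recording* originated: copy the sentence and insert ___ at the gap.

Pre-movement form: The inspector would arrange to lend which recording to Elena.
The filler 'which recording' is interpreted as the direct object of 'lend'. The gap is right after 'lend'.

The board wanted to know which recording the inspector would arrange to lend ___ to Elena.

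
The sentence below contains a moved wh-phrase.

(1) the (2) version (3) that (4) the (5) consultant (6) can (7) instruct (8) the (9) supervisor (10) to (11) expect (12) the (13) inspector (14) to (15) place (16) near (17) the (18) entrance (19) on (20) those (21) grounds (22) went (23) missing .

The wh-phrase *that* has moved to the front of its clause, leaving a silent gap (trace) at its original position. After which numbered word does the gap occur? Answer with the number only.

The filler 'that' is interpreted as the direct object of 'place'. Fronting leaves a gap immediately after 'place':
The version that the consultant can instruct the supervisor to expect the inspector to place ___ near the entrance on those grounds went missing.
'place' is word 15.

15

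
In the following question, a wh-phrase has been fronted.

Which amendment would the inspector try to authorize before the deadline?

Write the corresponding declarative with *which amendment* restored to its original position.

The inspector would try to authorize which amendment before the deadline.

'which amendment' is the direct object of 'authorize'. Fronting leaves a gap immediately after 'authorize':
Which amendment would the inspector try to authorize ___ before the deadline?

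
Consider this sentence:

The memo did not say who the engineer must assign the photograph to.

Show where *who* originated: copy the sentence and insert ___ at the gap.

The memo did not say who the engineer must assign the photograph to ___.

Underlying clause: The engineer must assign the photograph to who.
'who' functions as the object of the preposition 'to' (recipient of 'assign'). The gap is right after 'to'.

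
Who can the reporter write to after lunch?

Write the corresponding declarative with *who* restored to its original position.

The filler 'who' is interpreted as the object of the preposition 'to'. Fronting leaves a gap immediately after 'to':
Who can the reporter write to ___ after lunch?

The reporter can write to who after lunch.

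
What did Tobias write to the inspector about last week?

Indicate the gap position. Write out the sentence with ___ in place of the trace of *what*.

Underlying clause: Tobias did write to the inspector about what last week.
'what' is the object of the preposition 'about'. The gap is right after 'about'.

What did Tobias write to the inspector about ___ last week?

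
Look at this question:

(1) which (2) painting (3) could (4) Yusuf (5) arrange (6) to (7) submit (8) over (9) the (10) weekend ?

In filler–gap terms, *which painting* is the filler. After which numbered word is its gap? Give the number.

Underlying clause: Yusuf could arrange to submit which painting over the weekend.
'which painting' is the direct object of 'submit'. Wh-movement fronts it, leaving a gap right after 'submit':
Which painting could Yusuf arrange to submit ___ over the weekend?
'submit' is word 7.

7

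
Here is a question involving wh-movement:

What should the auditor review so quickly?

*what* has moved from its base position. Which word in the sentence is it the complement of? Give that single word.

review

Pre-movement form: The auditor should review what so quickly.
'what' is the direct object of 'review'. It moves to the left edge, and the trace sits right after 'review':
What should the auditor review ___ so quickly?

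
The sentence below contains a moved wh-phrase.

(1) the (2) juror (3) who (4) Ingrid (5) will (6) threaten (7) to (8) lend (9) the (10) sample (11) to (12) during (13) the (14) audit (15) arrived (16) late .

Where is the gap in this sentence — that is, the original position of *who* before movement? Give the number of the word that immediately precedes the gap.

'who' is the object of the preposition 'to' (recipient of 'lend'). Fronting leaves a gap immediately after 'to':
The juror who Ingrid will threaten to lend the sample to ___ during the audit arrived late.
'to' is word 11.

11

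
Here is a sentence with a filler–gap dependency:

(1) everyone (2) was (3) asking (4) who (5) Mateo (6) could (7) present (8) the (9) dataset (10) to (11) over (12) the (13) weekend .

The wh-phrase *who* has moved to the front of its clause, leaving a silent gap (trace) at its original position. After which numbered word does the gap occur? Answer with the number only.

10

Underlying clause: Mateo could present the dataset to who over the weekend.
'who' is the object of the preposition 'to' (recipient of 'present'). It moves to the left edge, and the trace sits right after 'to':
Everyone was asking who Mateo could present the dataset to ___ over the weekend.
'to' is word 10.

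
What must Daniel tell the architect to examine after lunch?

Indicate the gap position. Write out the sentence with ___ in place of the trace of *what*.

Before movement: Daniel must tell the architect to examine what after lunch.
The filler 'what' is interpreted as the direct object of 'examine'. The gap is right after 'examine'.

What must Daniel tell the architect to examine ___ after lunch?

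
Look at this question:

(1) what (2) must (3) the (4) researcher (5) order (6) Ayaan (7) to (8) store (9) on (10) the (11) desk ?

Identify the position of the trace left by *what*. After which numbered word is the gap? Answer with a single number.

8

Before movement: The researcher must order Ayaan to store what on the desk.
The filler 'what' is interpreted as the direct object of 'store'. Wh-movement fronts it, leaving a gap right after 'store':
What must the researcher order Ayaan to store ___ on the desk?
'store' is word 8.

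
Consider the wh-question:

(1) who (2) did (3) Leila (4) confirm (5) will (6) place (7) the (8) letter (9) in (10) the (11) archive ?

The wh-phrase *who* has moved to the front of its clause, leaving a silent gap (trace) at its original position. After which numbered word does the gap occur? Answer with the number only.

4

Pre-movement form: Leila did confirm who will place the letter in the archive.
The filler 'who' is interpreted as the subject of the clause embedded under 'confirm'. Fronting leaves a gap immediately after 'confirm':
Who did Leila confirm ___ will place the letter in the archive?
'confirm' is word 4.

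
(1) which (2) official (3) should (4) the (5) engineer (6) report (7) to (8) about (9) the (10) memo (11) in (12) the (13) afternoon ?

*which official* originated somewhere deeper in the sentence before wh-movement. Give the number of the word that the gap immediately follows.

In situ: The engineer should report to which official about the memo in the afternoon.
'which official' is the object of the preposition 'to'. Wh-movement fronts it, leaving a gap right after 'to':
Which official should the engineer report to ___ about the memo in the afternoon?
'to' is word 7.

7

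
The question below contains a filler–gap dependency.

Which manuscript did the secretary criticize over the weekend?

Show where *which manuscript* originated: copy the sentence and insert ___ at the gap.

Which manuscript did the secretary criticize ___ over the weekend?

In situ: The secretary did criticize which manuscript over the weekend.
'which manuscript' is the direct object of 'criticize'. The gap is right after 'criticize'.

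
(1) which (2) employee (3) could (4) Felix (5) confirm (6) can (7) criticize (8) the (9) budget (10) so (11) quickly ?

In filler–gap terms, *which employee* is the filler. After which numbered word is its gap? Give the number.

5

Before movement: Felix could confirm which employee can criticize the budget so quickly.
'which employee' is the subject of the clause embedded under 'confirm'. It moves to the left edge, and the trace sits right after 'confirm':
Which employee could Felix confirm ___ can criticize the budget so quickly?
'confirm' is word 5.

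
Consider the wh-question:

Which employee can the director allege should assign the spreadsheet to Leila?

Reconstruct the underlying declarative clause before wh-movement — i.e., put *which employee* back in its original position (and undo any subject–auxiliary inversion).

'which employee' is the subject of the clause embedded under 'allege'. It moves to the left edge, and the trace sits right after 'allege':
Which employee can the director allege ___ should assign the spreadsheet to Leila?

The director can allege which employee should assign the spreadsheet to Leila.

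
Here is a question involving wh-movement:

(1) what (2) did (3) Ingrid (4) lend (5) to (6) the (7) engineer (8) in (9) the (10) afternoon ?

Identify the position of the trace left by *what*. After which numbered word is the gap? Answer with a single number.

4

Pre-movement form: Ingrid did lend what to the engineer in the afternoon.
'what' is the direct object of 'lend'. Fronting leaves a gap immediately after 'lend':
What did Ingrid lend ___ to the engineer in the afternoon?
'lend' is word 4.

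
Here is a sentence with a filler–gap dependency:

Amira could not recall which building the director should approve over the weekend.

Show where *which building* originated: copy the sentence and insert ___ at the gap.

Underlying clause: The director should approve which building over the weekend.
'which building' functions as the direct object of 'approve'. The gap is right after 'approve'.

Amira could not recall which building the director should approve ___ over the weekend.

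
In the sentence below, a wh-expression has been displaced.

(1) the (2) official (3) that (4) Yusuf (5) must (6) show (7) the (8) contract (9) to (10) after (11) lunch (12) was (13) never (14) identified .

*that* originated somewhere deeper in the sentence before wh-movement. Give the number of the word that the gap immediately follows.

'that' functions as the object of the preposition 'to' (recipient of 'show'). Fronting leaves a gap immediately after 'to':
The official that Yusuf must show the contract to ___ after lunch was never identified.
'to' is word 9.

9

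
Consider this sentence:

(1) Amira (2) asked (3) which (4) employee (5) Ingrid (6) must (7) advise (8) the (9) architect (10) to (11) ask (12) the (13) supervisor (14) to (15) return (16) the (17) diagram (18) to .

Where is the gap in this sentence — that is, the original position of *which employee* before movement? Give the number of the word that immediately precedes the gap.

Underlying clause: Ingrid must advise the architect to ask the supervisor to return the diagram to which employee.
'which employee' functions as the object of the preposition 'to' (recipient of 'return'). It moves to the left edge, and the trace sits right after 'to':
Amira asked which employee Ingrid must advise the architect to ask the supervisor to return the diagram to ___.
'to' is word 18.

18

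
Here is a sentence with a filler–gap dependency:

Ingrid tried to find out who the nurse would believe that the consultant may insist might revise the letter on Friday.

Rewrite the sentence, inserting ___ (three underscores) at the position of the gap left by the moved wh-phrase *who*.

Ingrid tried to find out who the nurse would believe that the consultant may insist ___ might revise the letter on Friday.

Underlying clause: The nurse would believe that the consultant may insist who might revise the letter on Friday.
'who' is the subject of the clause embedded under 'insist'. The gap is right after 'insist'.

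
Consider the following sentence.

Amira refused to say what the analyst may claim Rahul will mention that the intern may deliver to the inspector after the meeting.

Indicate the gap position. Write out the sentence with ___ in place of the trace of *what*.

Amira refused to say what the analyst may claim Rahul will mention that the intern may deliver ___ to the inspector after the meeting.

In situ: The analyst may claim Rahul will mention that the intern may deliver what to the inspector after the meeting.
'what' is the direct object of 'deliver'. The gap is right after 'deliver'.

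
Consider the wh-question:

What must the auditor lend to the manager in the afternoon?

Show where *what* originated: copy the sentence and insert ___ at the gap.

Pre-movement form: The auditor must lend what to the manager in the afternoon.
'what' is the direct object of 'lend'. The gap is right after 'lend'.

What must the auditor lend ___ to the manager in the afternoon?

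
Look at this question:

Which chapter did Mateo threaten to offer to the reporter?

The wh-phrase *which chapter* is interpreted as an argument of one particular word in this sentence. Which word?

offer

Underlying clause: Mateo did threaten to offer which chapter to the reporter.
The filler 'which chapter' is interpreted as the direct object of 'offer'. It moves to the left edge, and the trace sits right after 'offer':
Which chapter did Mateo threaten to offer ___ to the reporter?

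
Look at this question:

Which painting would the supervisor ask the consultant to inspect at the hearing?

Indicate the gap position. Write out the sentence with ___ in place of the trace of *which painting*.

Which painting would the supervisor ask the consultant to inspect ___ at the hearing?

Underlying clause: The supervisor would ask the consultant to inspect which painting at the hearing.
'which painting' is the direct object of 'inspect'. The gap is right after 'inspect'.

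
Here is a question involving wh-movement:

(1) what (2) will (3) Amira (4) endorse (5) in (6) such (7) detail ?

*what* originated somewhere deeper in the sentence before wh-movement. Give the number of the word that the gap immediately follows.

4

Pre-movement form: Amira will endorse what in such detail.
'what' functions as the direct object of 'endorse'. Wh-movement fronts it, leaving a gap right after 'endorse':
What will Amira endorse ___ in such detail?
'endorse' is word 4.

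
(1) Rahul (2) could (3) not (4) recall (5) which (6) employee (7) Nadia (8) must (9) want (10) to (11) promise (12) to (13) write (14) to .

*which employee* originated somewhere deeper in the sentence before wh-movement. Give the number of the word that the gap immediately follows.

Pre-movement form: Nadia must want to promise to write to which employee.
'which employee' functions as the object of the preposition 'to'. Fronting leaves a gap immediately after 'to':
Rahul could not recall which employee Nadia must want to promise to write to ___.
'to' is word 14.

14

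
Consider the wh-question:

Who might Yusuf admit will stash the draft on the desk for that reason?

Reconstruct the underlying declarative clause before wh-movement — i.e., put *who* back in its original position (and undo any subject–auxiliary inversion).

Yusuf might admit who will stash the draft on the desk for that reason.

The filler 'who' is interpreted as the subject of the clause embedded under 'admit'. Fronting leaves a gap immediately after 'admit':
Who might Yusuf admit ___ will stash the draft on the desk for that reason?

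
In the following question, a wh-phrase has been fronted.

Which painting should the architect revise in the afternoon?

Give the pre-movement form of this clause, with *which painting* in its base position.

The architect should revise which painting in the afternoon.

The filler 'which painting' is interpreted as the direct object of 'revise'. Fronting leaves a gap immediately after 'revise':
Which painting should the architect revise ___ in the afternoon?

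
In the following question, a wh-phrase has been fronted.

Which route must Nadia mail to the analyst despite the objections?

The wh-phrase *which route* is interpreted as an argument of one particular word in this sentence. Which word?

Underlying clause: Nadia must mail which route to the analyst despite the objections.
The filler 'which route' is interpreted as the direct object of 'mail'. It moves to the left edge, and the trace sits right after 'mail':
Which route must Nadia mail ___ to the analyst despite the objections?

mail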